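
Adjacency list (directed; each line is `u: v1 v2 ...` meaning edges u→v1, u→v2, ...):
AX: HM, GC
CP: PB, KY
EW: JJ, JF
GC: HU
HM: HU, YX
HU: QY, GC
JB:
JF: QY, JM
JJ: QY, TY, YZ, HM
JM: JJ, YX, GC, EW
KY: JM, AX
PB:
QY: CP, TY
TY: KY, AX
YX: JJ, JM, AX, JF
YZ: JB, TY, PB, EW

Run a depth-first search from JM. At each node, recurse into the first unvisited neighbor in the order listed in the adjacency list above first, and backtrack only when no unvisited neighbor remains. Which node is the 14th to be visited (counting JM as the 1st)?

YZ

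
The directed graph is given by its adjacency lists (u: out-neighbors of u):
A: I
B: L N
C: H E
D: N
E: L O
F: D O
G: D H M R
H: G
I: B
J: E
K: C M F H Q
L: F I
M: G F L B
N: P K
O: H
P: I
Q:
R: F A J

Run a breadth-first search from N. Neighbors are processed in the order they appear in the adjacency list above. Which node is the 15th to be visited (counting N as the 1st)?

Visit N; enqueue P, K → queue [P, K]
Visit P; enqueue I → queue [K, I]
Visit K; enqueue C, M, F, H, Q → queue [I, C, M, F, H, Q]
Visit I; enqueue B → queue [C, M, F, H, Q, B]
Visit C; enqueue E → queue [M, F, H, Q, B, E]
Visit M; enqueue G, L → queue [F, H, Q, B, E, G, L]
Visit F; enqueue D, O → queue [H, Q, B, E, G, L, D, O]
Visit H → queue [Q, B, E, G, L, D, O]
Visit Q → queue [B, E, G, L, D, O]
Visit B → queue [E, G, L, D, O]
Visit E → queue [G, L, D, O]
Visit G; enqueue R → queue [L, D, O, R]
Visit L → queue [D, O, R]
Visit D → queue [O, R]
Visit O → queue [R]
Visit R; enqueue A, J → queue [A, J]
Visit A → queue [J]
Visit J → queue []

Visit order: N, P, K, I, C, M, F, H, Q, B, E, G, L, D, O, R, A, J

O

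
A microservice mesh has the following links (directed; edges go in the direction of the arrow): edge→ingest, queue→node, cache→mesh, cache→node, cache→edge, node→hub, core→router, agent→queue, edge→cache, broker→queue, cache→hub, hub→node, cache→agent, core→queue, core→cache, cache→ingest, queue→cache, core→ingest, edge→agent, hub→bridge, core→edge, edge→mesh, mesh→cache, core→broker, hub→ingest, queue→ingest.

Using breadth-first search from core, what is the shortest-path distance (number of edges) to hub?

2

Level 0: core
Level 1: broker, cache, edge, ingest, queue, router
Level 2: agent, hub, mesh, node
Level 3: bridge
hub first appears at level 2.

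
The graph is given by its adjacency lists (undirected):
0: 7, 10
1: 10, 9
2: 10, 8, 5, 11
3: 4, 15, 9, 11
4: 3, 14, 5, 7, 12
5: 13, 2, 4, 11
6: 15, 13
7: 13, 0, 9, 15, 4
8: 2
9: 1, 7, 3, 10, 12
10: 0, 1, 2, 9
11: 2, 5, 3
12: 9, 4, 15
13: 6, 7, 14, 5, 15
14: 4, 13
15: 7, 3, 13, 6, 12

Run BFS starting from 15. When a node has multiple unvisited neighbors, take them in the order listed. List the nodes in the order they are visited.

15 7 3 13 6 12 0 9 4 11 14 5 10 1 2 8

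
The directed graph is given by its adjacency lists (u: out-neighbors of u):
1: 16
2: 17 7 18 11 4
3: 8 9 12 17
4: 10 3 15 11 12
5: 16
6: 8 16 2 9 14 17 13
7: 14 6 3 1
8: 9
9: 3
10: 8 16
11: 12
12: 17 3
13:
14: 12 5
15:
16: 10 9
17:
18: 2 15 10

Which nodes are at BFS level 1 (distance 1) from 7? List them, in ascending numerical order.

Level 0: 7
Level 1: 1, 3, 6, 14
Level 2: 2, 5, 8, 9, 12, 13, 16, 17
Level 3: 4, 10, 11, 18
Level 4: 15

1, 3, 6, 14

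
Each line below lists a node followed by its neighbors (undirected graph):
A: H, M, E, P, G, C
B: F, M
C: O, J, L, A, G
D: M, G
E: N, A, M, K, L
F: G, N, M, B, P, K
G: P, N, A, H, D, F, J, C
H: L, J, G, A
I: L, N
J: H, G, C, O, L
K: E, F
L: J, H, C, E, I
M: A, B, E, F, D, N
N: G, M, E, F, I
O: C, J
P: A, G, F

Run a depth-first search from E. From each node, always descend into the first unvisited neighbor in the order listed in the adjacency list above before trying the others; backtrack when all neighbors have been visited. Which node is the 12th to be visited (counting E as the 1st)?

M

Visit E
E → N
N → G
G → P
P → A
A → H
H → L
L → J
J → C
C → O
L → I
A → M
M → B
B → F
F → K
M → D

Visit order: E, N, G, P, A, H, L, J, C, O, I, M, B, F, K, D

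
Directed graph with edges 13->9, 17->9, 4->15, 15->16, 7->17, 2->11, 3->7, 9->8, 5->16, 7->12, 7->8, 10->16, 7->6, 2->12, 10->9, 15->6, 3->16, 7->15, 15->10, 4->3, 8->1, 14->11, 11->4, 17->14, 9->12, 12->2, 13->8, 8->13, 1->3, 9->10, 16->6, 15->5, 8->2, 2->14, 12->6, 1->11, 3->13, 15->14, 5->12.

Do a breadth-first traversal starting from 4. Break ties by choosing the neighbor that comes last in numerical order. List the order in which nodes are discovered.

Visit 4; enqueue 15, 3 → queue [15, 3]
Visit 15; enqueue 16, 14, 10, 6, 5 → queue [3, 16, 14, 10, 6, 5]
Visit 3; enqueue 13, 7 → queue [16, 14, 10, 6, 5, 13, 7]
Visit 16 → queue [14, 10, 6, 5, 13, 7]
Visit 14; enqueue 11 → queue [10, 6, 5, 13, 7, 11]
Visit 10; enqueue 9 → queue [6, 5, 13, 7, 11, 9]
Visit 6 → queue [5, 13, 7, 11, 9]
Visit 5; enqueue 12 → queue [13, 7, 11, 9, 12]
Visit 13; enqueue 8 → queue [7, 11, 9, 12, 8]
Visit 7; enqueue 17 → queue [11, 9, 12, 8, 17]
Visit 11 → queue [9, 12, 8, 17]
Visit 9 → queue [12, 8, 17]
Visit 12; enqueue 2 → queue [8, 17, 2]
Visit 8; enqueue 1 → queue [17, 2, 1]
Visit 17 → queue [2, 1]
Visit 2 → queue [1]
Visit 1 → queue []

4, 15, 3, 16, 14, 10, 6, 5, 13, 7, 11, 9, 12, 8, 17, 2, 1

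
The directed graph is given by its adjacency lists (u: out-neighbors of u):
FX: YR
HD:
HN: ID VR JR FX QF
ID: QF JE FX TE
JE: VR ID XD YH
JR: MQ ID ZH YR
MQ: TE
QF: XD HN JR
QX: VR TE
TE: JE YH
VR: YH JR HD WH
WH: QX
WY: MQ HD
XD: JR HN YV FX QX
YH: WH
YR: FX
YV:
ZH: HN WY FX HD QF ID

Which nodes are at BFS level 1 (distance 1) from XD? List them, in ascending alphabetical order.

FX, HN, JR, QX, YV

Level 0: XD
Level 1: FX, HN, JR, QX, YV
Level 2: ID, MQ, QF, TE, VR, YR, ZH
Level 3: HD, JE, WH, WY, YH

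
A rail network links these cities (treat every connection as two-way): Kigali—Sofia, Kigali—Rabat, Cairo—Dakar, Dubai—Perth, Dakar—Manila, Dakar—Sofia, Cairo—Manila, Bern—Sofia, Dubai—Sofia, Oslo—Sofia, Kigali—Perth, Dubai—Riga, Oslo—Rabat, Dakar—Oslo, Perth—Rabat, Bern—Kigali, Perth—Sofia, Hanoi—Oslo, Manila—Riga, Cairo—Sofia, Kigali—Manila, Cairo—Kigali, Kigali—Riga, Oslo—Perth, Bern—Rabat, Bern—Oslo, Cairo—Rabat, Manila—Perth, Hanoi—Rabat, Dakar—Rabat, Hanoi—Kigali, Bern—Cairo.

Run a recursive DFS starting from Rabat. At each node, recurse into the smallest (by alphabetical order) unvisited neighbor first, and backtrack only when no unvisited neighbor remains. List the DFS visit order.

Rabat Bern Cairo Dakar Manila Kigali Hanoi Oslo Perth Dubai Riga Sofia

Visit Rabat
Rabat → Bern
Bern → Cairo
Cairo → Dakar
Dakar → Manila
Manila → Kigali
Kigali → Hanoi
Hanoi → Oslo
Oslo → Perth
Perth → Dubai
Dubai → Riga
Dubai → Sofia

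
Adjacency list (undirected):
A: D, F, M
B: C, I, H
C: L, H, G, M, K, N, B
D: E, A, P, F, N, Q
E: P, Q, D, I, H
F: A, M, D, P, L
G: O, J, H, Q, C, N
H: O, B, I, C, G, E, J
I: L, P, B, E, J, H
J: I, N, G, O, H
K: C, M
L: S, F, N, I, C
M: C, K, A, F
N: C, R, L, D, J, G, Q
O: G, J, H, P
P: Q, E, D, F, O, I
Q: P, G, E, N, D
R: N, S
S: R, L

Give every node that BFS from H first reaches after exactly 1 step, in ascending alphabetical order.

B, C, E, G, I, J, O

Level 0: H
Level 1: B, C, E, G, I, J, O
Level 2: D, K, L, M, N, P, Q
Level 3: A, F, R, S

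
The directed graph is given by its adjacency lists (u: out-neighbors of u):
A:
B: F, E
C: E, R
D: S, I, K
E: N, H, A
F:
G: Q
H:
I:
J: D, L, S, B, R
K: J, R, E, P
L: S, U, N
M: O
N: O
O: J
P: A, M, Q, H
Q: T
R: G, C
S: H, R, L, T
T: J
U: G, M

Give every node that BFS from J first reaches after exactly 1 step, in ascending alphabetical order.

B, D, L, R, S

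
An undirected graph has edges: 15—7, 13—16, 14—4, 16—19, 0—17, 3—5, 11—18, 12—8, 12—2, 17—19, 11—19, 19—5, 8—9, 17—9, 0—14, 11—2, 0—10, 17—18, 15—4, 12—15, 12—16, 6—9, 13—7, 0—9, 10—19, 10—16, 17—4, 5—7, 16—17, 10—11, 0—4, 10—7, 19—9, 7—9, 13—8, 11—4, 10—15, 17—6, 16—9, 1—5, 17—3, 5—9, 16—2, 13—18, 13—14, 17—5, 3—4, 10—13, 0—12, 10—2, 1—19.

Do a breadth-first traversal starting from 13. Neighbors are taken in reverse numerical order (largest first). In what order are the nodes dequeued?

13 18 16 14 10 8 7 17 11 19 12 9 2 4 0 15 5 6 3 1

Visit 13; enqueue 18, 16, 14, 10, 8, 7 → queue [18, 16, 14, 10, 8, 7]
Visit 18; enqueue 17, 11 → queue [16, 14, 10, 8, 7, 17, 11]
Visit 16; enqueue 19, 12, 9, 2 → queue [14, 10, 8, 7, 17, 11, 19, 12, 9, 2]
Visit 14; enqueue 4, 0 → queue [10, 8, 7, 17, 11, 19, 12, 9, 2, 4, 0]
Visit 10; enqueue 15 → queue [8, 7, 17, 11, 19, 12, 9, 2, 4, 0, 15]
Visit 8 → queue [7, 17, 11, 19, 12, 9, 2, 4, 0, 15]
Visit 7; enqueue 5 → queue [17, 11, 19, 12, 9, 2, 4, 0, 15, 5]
Visit 17; enqueue 6, 3 → queue [11, 19, 12, 9, 2, 4, 0, 15, 5, 6, 3]
Visit 11 → queue [19, 12, 9, 2, 4, 0, 15, 5, 6, 3]
Visit 19; enqueue 1 → queue [12, 9, 2, 4, 0, 15, 5, 6, 3, 1]
Visit 12 → queue [9, 2, 4, 0, 15, 5, 6, 3, 1]
Visit 9 → queue [2, 4, 0, 15, 5, 6, 3, 1]
Visit 2 → queue [4, 0, 15, 5, 6, 3, 1]
Visit 4 → queue [0, 15, 5, 6, 3, 1]
Visit 0 → queue [15, 5, 6, 3, 1]
Visit 15 → queue [5, 6, 3, 1]
Visit 5 → queue [6, 3, 1]
Visit 6 → queue [3, 1]
Visit 3 → queue [1]
Visit 1 → queue []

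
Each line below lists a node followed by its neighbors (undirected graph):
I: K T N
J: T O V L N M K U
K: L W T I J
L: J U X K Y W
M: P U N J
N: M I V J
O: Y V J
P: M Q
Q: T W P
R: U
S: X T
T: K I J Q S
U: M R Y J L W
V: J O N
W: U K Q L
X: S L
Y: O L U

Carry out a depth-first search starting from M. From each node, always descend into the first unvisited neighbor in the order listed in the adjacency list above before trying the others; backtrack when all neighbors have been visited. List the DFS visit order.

M, P, Q, T, K, L, J, O, Y, U, R, W, V, N, I, X, S

Visit M
M → P
P → Q
Q → T
T → K
K → L
L → J
J → O
O → Y
Y → U
U → R
U → W
O → V
V → N
N → I
L → X
X → S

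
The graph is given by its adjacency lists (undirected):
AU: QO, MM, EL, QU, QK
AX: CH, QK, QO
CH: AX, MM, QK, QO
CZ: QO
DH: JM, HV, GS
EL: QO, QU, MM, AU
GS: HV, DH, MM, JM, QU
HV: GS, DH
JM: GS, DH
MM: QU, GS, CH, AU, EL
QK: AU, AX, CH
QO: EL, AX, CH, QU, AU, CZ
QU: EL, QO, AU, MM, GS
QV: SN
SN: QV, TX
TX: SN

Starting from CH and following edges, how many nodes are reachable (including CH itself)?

BFS from CH visits: CH, AX, MM, QK, QO, QU, GS, AU, EL, CZ, HV, DH, JM
Reachable nodes: 13 of 16 total.

13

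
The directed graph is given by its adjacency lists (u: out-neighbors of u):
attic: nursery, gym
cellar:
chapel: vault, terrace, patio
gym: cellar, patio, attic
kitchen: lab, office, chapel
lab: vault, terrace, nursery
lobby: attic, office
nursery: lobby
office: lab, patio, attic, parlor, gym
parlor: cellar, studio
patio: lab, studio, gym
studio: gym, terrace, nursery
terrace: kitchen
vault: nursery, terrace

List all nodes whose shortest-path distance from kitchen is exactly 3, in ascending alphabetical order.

cellar, lobby, studio

Level 0: kitchen
Level 1: chapel, lab, office
Level 2: attic, gym, nursery, parlor, patio, terrace, vault
Level 3: cellar, lobby, studio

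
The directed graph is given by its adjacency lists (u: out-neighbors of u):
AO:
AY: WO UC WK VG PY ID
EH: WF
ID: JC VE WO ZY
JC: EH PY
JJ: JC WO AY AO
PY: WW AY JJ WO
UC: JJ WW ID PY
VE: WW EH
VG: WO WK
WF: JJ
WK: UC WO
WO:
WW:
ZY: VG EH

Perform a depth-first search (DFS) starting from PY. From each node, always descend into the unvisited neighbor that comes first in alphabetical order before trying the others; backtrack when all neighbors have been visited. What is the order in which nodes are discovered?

PY, AY, ID, JC, EH, WF, JJ, AO, WO, VE, WW, ZY, VG, WK, UC

Visit PY
PY → AY
AY → ID
ID → JC
JC → EH
EH → WF
WF → JJ
JJ → AO
JJ → WO
ID → VE
VE → WW
ID → ZY
ZY → VG
VG → WK
WK → UC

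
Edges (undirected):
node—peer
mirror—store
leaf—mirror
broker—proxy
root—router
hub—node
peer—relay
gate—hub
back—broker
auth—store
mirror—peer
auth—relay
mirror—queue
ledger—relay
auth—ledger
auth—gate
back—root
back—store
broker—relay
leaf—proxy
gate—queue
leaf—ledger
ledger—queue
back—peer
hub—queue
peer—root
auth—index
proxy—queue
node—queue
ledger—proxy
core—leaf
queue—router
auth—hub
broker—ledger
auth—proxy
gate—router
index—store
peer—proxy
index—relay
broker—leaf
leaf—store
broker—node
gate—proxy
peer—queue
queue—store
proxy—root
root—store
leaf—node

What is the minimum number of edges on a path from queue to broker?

2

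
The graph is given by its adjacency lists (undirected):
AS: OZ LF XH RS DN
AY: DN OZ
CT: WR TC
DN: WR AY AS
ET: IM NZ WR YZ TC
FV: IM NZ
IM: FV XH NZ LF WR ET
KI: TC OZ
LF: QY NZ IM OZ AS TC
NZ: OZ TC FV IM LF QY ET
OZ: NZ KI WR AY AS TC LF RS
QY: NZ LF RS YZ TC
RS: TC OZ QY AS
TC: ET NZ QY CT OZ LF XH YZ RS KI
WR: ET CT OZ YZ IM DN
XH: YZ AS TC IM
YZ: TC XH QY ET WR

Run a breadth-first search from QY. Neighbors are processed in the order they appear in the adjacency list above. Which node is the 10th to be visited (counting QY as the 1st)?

Visit QY; enqueue NZ, LF, RS, YZ, TC → queue [NZ, LF, RS, YZ, TC]
Visit NZ; enqueue OZ, FV, IM, ET → queue [LF, RS, YZ, TC, OZ, FV, IM, ET]
Visit LF; enqueue AS → queue [RS, YZ, TC, OZ, FV, IM, ET, AS]
Visit RS → queue [YZ, TC, OZ, FV, IM, ET, AS]
Visit YZ; enqueue XH, WR → queue [TC, OZ, FV, IM, ET, AS, XH, WR]
Visit TC; enqueue CT, KI → queue [OZ, FV, IM, ET, AS, XH, WR, CT, KI]
Visit OZ; enqueue AY → queue [FV, IM, ET, AS, XH, WR, CT, KI, AY]
Visit FV → queue [IM, ET, AS, XH, WR, CT, KI, AY]
Visit IM → queue [ET, AS, XH, WR, CT, KI, AY]
Visit ET → queue [AS, XH, WR, CT, KI, AY]
Visit AS; enqueue DN → queue [XH, WR, CT, KI, AY, DN]
Visit XH → queue [WR, CT, KI, AY, DN]
Visit WR → queue [CT, KI, AY, DN]
Visit CT → queue [KI, AY, DN]
Visit KI → queue [AY, DN]
Visit AY → queue [DN]
Visit DN → queue []

Visit order: QY, NZ, LF, RS, YZ, TC, OZ, FV, IM, ET, AS, XH, WR, CT, KI, AY, DN

ET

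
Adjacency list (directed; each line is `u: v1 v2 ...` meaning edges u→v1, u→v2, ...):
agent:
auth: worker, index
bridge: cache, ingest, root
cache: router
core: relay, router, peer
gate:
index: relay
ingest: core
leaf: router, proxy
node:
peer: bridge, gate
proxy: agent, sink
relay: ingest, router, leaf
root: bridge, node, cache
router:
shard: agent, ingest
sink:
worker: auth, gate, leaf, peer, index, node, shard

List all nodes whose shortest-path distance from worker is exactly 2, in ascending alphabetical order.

Level 0: worker
Level 1: auth, gate, index, leaf, node, peer, shard
Level 2: agent, bridge, ingest, proxy, relay, router
Level 3: cache, core, root, sink

agent, bridge, ingest, proxy, relay, router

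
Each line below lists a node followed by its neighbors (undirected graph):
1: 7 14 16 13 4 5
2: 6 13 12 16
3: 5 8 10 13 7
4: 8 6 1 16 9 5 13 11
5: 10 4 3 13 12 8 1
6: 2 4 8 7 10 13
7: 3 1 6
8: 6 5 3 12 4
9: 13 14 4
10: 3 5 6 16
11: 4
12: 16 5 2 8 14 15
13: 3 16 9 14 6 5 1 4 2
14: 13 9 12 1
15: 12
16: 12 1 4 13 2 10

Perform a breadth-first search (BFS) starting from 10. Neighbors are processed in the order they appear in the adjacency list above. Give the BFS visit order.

10 → 3 → 5 → 6 → 16 → 8 → 13 → 7 → 4 → 12 → 1 → 2 → 9 → 14 → 11 → 15

Visit 10; enqueue 3, 5, 6, 16 → queue [3, 5, 6, 16]
Visit 3; enqueue 8, 13, 7 → queue [5, 6, 16, 8, 13, 7]
Visit 5; enqueue 4, 12, 1 → queue [6, 16, 8, 13, 7, 4, 12, 1]
Visit 6; enqueue 2 → queue [16, 8, 13, 7, 4, 12, 1, 2]
Visit 16 → queue [8, 13, 7, 4, 12, 1, 2]
Visit 8 → queue [13, 7, 4, 12, 1, 2]
Visit 13; enqueue 9, 14 → queue [7, 4, 12, 1, 2, 9, 14]
Visit 7 → queue [4, 12, 1, 2, 9, 14]
Visit 4; enqueue 11 → queue [12, 1, 2, 9, 14, 11]
Visit 12; enqueue 15 → queue [1, 2, 9, 14, 11, 15]
Visit 1 → queue [2, 9, 14, 11, 15]
Visit 2 → queue [9, 14, 11, 15]
Visit 9 → queue [14, 11, 15]
Visit 14 → queue [11, 15]
Visit 11 → queue [15]
Visit 15 → queue []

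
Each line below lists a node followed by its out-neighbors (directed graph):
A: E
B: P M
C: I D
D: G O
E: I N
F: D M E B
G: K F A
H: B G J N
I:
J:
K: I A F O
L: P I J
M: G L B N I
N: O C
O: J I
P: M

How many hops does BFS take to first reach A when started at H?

Level 0: H
Level 1: B, G, J, N
Level 2: A, C, F, K, M, O, P
Level 3: D, E, I, L
A first appears at level 2.

2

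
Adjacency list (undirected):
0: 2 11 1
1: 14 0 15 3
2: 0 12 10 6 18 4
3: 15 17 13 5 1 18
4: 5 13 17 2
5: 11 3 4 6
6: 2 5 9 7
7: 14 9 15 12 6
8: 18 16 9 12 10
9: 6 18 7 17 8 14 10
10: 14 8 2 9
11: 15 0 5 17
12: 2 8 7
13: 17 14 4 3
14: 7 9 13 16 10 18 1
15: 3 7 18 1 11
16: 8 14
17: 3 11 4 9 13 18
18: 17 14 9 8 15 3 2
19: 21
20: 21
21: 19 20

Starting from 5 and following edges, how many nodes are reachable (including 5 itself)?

BFS from 5 visits: 5, 11, 6, 4, 3, 17, 15, 0, 9, 7, 2, 13, 18, 1, 14, 10, 8, 12, 16
Reachable nodes: 19 of 22 total.

19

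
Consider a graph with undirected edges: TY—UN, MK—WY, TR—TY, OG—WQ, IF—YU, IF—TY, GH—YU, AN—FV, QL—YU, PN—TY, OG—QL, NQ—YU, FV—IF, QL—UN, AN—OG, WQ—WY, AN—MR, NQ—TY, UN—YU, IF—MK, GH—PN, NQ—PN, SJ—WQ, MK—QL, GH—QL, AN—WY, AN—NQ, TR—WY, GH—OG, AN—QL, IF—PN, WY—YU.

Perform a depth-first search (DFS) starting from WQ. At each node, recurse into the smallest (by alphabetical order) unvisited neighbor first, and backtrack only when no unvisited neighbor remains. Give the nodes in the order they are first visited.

WQ -> OG -> AN -> FV -> IF -> MK -> QL -> GH -> PN -> NQ -> TY -> TR -> WY -> YU -> UN -> MR -> SJ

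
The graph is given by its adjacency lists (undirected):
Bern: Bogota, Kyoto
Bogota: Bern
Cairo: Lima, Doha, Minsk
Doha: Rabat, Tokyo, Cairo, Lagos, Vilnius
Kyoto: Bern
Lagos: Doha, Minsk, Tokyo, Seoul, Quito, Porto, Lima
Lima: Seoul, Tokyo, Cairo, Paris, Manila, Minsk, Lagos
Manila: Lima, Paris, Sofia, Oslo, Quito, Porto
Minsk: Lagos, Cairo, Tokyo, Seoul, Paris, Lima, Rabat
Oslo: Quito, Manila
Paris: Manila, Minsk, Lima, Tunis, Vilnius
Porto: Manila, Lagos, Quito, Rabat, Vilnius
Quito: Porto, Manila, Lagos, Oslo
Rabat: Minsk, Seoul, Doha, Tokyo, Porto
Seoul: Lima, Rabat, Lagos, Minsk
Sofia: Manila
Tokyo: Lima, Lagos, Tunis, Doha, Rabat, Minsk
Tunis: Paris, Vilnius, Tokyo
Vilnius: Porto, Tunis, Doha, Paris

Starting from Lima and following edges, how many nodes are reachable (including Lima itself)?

BFS from Lima visits: Lima, Tokyo, Seoul, Paris, Minsk, Manila, Lagos, Cairo, Tunis, Rabat, Doha, Vilnius, Sofia, Quito, Porto, Oslo
Reachable nodes: 16 of 19 total.

16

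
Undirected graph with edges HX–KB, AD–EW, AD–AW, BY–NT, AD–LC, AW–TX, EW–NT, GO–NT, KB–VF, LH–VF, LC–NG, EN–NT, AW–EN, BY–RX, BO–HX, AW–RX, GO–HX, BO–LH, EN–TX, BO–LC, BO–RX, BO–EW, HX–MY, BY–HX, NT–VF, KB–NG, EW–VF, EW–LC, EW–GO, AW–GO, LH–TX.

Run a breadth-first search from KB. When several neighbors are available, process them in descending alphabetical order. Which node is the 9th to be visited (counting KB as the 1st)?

Visit KB; enqueue VF, NG, HX → queue [VF, NG, HX]
Visit VF; enqueue NT, LH, EW → queue [NG, HX, NT, LH, EW]
Visit NG; enqueue LC → queue [HX, NT, LH, EW, LC]
Visit HX; enqueue MY, GO, BY, BO → queue [NT, LH, EW, LC, MY, GO, BY, BO]
Visit NT; enqueue EN → queue [LH, EW, LC, MY, GO, BY, BO, EN]
Visit LH; enqueue TX → queue [EW, LC, MY, GO, BY, BO, EN, TX]
Visit EW; enqueue AD → queue [LC, MY, GO, BY, BO, EN, TX, AD]
Visit LC → queue [MY, GO, BY, BO, EN, TX, AD]
Visit MY → queue [GO, BY, BO, EN, TX, AD]
Visit GO; enqueue AW → queue [BY, BO, EN, TX, AD, AW]
Visit BY; enqueue RX → queue [BO, EN, TX, AD, AW, RX]
Visit BO → queue [EN, TX, AD, AW, RX]
Visit EN → queue [TX, AD, AW, RX]
Visit TX → queue [AD, AW, RX]
Visit AD → queue [AW, RX]
Visit AW → queue [RX]
Visit RX → queue []

Visit order: KB, VF, NG, HX, NT, LH, EW, LC, MY, GO, BY, BO, EN, TX, AD, AW, RX

MY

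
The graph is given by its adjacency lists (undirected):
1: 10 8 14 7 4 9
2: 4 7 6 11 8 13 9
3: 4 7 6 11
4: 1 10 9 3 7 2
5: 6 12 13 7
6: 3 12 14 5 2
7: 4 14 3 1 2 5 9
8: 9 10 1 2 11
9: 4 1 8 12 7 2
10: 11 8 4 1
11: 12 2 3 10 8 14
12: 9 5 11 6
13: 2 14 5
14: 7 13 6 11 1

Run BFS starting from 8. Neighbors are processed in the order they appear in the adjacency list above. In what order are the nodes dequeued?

Visit 8; enqueue 9, 10, 1, 2, 11 → queue [9, 10, 1, 2, 11]
Visit 9; enqueue 4, 12, 7 → queue [10, 1, 2, 11, 4, 12, 7]
Visit 10 → queue [1, 2, 11, 4, 12, 7]
Visit 1; enqueue 14 → queue [2, 11, 4, 12, 7, 14]
Visit 2; enqueue 6, 13 → queue [11, 4, 12, 7, 14, 6, 13]
Visit 11; enqueue 3 → queue [4, 12, 7, 14, 6, 13, 3]
Visit 4 → queue [12, 7, 14, 6, 13, 3]
Visit 12; enqueue 5 → queue [7, 14, 6, 13, 3, 5]
Visit 7 → queue [14, 6, 13, 3, 5]
Visit 14 → queue [6, 13, 3, 5]
Visit 6 → queue [13, 3, 5]
Visit 13 → queue [3, 5]
Visit 3 → queue [5]
Visit 5 → queue []

8 -> 9 -> 10 -> 1 -> 2 -> 11 -> 4 -> 12 -> 7 -> 14 -> 6 -> 13 -> 3 -> 5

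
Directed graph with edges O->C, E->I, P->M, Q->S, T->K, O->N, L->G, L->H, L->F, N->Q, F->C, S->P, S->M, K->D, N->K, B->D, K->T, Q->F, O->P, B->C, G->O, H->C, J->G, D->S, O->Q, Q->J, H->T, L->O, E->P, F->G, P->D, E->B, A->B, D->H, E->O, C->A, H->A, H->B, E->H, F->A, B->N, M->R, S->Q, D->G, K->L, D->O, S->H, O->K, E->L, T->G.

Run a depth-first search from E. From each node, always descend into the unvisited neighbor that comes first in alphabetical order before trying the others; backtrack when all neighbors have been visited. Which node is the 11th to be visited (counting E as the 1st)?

Visit E
E → B
B → C
C → A
B → D
D → G
G → O
O → K
K → L
L → F
L → H
H → T
O → N
N → Q
Q → J
Q → S
S → M
M → R
S → P
E → I

Visit order: E, B, C, A, D, G, O, K, L, F, H, T, N, Q, J, S, M, R, P, I

H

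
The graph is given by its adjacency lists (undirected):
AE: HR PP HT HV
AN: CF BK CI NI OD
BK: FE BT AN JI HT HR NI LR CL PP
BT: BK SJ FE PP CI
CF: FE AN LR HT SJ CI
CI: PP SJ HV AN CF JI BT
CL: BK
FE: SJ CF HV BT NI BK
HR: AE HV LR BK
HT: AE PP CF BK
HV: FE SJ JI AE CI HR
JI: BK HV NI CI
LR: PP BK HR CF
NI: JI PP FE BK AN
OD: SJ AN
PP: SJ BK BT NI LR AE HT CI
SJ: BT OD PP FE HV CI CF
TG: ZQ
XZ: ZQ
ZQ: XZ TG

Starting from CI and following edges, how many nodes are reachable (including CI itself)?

BFS from CI visits: CI, AN, BT, CF, HV, JI, PP, SJ, BK, NI, OD, FE, HT, LR, AE, HR, CL
Reachable nodes: 17 of 20 total.

17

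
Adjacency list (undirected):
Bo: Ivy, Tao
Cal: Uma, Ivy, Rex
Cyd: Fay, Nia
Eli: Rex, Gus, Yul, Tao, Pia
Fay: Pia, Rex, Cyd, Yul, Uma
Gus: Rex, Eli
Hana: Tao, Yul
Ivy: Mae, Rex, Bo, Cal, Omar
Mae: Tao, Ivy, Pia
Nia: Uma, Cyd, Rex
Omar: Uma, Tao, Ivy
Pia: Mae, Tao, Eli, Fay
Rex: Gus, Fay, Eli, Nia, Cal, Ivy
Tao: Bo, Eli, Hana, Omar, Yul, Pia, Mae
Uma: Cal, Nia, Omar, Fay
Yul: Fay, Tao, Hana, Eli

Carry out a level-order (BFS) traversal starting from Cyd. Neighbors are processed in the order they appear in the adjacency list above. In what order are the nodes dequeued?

Visit Cyd; enqueue Fay, Nia → queue [Fay, Nia]
Visit Fay; enqueue Pia, Rex, Yul, Uma → queue [Nia, Pia, Rex, Yul, Uma]
Visit Nia → queue [Pia, Rex, Yul, Uma]
Visit Pia; enqueue Mae, Tao, Eli → queue [Rex, Yul, Uma, Mae, Tao, Eli]
Visit Rex; enqueue Gus, Cal, Ivy → queue [Yul, Uma, Mae, Tao, Eli, Gus, Cal, Ivy]
Visit Yul; enqueue Hana → queue [Uma, Mae, Tao, Eli, Gus, Cal, Ivy, Hana]
Visit Uma; enqueue Omar → queue [Mae, Tao, Eli, Gus, Cal, Ivy, Hana, Omar]
Visit Mae → queue [Tao, Eli, Gus, Cal, Ivy, Hana, Omar]
Visit Tao; enqueue Bo → queue [Eli, Gus, Cal, Ivy, Hana, Omar, Bo]
Visit Eli → queue [Gus, Cal, Ivy, Hana, Omar, Bo]
Visit Gus → queue [Cal, Ivy, Hana, Omar, Bo]
Visit Cal → queue [Ivy, Hana, Omar, Bo]
Visit Ivy → queue [Hana, Omar, Bo]
Visit Hana → queue [Omar, Bo]
Visit Omar → queue [Bo]
Visit Bo → queue []

Cyd → Fay → Nia → Pia → Rex → Yul → Uma → Mae → Tao → Eli → Gus → Cal → Ivy → Hana → Omar → Bo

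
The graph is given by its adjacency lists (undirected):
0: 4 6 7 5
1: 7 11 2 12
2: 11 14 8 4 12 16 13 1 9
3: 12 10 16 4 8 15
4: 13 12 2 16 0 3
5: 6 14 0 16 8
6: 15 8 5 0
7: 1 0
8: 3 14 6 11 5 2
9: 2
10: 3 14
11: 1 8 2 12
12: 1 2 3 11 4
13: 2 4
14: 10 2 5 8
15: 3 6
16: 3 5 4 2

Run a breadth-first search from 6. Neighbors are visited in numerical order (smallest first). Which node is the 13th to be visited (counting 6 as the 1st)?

Visit 6; enqueue 0, 5, 8, 15 → queue [0, 5, 8, 15]
Visit 0; enqueue 4, 7 → queue [5, 8, 15, 4, 7]
Visit 5; enqueue 14, 16 → queue [8, 15, 4, 7, 14, 16]
Visit 8; enqueue 2, 3, 11 → queue [15, 4, 7, 14, 16, 2, 3, 11]
Visit 15 → queue [4, 7, 14, 16, 2, 3, 11]
Visit 4; enqueue 12, 13 → queue [7, 14, 16, 2, 3, 11, 12, 13]
Visit 7; enqueue 1 → queue [14, 16, 2, 3, 11, 12, 13, 1]
Visit 14; enqueue 10 → queue [16, 2, 3, 11, 12, 13, 1, 10]
Visit 16 → queue [2, 3, 11, 12, 13, 1, 10]
Visit 2; enqueue 9 → queue [3, 11, 12, 13, 1, 10, 9]
Visit 3 → queue [11, 12, 13, 1, 10, 9]
Visit 11 → queue [12, 13, 1, 10, 9]
Visit 12 → queue [13, 1, 10, 9]
Visit 13 → queue [1, 10, 9]
Visit 1 → queue [10, 9]
Visit 10 → queue [9]
Visit 9 → queue []

Visit order: 6, 0, 5, 8, 15, 4, 7, 14, 16, 2, 3, 11, 12, 13, 1, 10, 9

12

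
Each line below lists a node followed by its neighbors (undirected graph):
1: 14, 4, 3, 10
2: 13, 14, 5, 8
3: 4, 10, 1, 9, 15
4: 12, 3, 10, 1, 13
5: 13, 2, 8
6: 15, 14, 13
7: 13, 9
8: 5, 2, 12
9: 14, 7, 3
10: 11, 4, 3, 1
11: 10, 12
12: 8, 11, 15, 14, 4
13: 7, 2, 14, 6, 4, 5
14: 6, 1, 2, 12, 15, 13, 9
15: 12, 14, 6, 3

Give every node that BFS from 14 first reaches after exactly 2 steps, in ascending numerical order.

3, 4, 5, 7, 8, 10, 11

Level 0: 14
Level 1: 1, 2, 6, 9, 12, 13, 15
Level 2: 3, 4, 5, 7, 8, 10, 11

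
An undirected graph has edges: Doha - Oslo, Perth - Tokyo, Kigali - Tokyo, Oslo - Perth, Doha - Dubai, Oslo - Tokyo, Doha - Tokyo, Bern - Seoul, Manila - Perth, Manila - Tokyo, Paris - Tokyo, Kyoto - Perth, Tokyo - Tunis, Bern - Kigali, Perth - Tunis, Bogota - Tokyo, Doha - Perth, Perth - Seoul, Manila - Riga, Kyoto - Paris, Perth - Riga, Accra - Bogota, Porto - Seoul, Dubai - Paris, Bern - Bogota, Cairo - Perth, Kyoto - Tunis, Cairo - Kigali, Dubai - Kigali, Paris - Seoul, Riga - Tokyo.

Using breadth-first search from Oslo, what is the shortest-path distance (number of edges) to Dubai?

2

Level 0: Oslo
Level 1: Doha, Perth, Tokyo
Level 2: Bogota, Cairo, Dubai, Kigali, Kyoto, Manila, Paris, Riga, Seoul, Tunis
Level 3: Accra, Bern, Porto
Dubai first appears at level 2.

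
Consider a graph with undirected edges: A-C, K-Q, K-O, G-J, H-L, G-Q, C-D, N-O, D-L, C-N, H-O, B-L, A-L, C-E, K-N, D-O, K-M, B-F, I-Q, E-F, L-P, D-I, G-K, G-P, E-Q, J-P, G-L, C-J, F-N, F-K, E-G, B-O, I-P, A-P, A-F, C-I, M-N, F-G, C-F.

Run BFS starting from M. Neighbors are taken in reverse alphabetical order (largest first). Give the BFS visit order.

Visit M; enqueue N, K → queue [N, K]
Visit N; enqueue O, F, C → queue [K, O, F, C]
Visit K; enqueue Q, G → queue [O, F, C, Q, G]
Visit O; enqueue H, D, B → queue [F, C, Q, G, H, D, B]
Visit F; enqueue E, A → queue [C, Q, G, H, D, B, E, A]
Visit C; enqueue J, I → queue [Q, G, H, D, B, E, A, J, I]
Visit Q → queue [G, H, D, B, E, A, J, I]
Visit G; enqueue P, L → queue [H, D, B, E, A, J, I, P, L]
Visit H → queue [D, B, E, A, J, I, P, L]
Visit D → queue [B, E, A, J, I, P, L]
Visit B → queue [E, A, J, I, P, L]
Visit E → queue [A, J, I, P, L]
Visit A → queue [J, I, P, L]
Visit J → queue [I, P, L]
Visit I → queue [P, L]
Visit P → queue [L]
Visit L → queue []

M, N, K, O, F, C, Q, G, H, D, B, E, A, J, I, P, L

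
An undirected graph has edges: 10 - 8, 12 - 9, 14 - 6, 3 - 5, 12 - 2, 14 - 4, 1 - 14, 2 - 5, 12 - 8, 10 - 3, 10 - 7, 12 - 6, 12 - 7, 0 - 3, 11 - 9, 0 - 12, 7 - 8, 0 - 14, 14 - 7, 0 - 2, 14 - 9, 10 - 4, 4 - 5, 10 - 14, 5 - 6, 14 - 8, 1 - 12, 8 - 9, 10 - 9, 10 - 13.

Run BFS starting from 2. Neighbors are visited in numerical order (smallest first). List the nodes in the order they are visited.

Visit 2; enqueue 0, 5, 12 → queue [0, 5, 12]
Visit 0; enqueue 3, 14 → queue [5, 12, 3, 14]
Visit 5; enqueue 4, 6 → queue [12, 3, 14, 4, 6]
Visit 12; enqueue 1, 7, 8, 9 → queue [3, 14, 4, 6, 1, 7, 8, 9]
Visit 3; enqueue 10 → queue [14, 4, 6, 1, 7, 8, 9, 10]
Visit 14 → queue [4, 6, 1, 7, 8, 9, 10]
Visit 4 → queue [6, 1, 7, 8, 9, 10]
Visit 6 → queue [1, 7, 8, 9, 10]
Visit 1 → queue [7, 8, 9, 10]
Visit 7 → queue [8, 9, 10]
Visit 8 → queue [9, 10]
Visit 9; enqueue 11 → queue [10, 11]
Visit 10; enqueue 13 → queue [11, 13]
Visit 11 → queue [13]
Visit 13 → queue []

2 → 0 → 5 → 12 → 3 → 14 → 4 → 6 → 1 → 7 → 8 → 9 → 10 → 11 → 13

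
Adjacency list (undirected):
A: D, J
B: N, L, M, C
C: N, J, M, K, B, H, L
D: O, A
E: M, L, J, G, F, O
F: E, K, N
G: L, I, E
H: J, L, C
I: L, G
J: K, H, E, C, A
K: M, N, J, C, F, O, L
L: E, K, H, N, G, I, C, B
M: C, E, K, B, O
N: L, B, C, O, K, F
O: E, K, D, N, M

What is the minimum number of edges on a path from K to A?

Level 0: K
Level 1: C, F, J, L, M, N, O
Level 2: A, B, D, E, G, H, I
A first appears at level 2.

2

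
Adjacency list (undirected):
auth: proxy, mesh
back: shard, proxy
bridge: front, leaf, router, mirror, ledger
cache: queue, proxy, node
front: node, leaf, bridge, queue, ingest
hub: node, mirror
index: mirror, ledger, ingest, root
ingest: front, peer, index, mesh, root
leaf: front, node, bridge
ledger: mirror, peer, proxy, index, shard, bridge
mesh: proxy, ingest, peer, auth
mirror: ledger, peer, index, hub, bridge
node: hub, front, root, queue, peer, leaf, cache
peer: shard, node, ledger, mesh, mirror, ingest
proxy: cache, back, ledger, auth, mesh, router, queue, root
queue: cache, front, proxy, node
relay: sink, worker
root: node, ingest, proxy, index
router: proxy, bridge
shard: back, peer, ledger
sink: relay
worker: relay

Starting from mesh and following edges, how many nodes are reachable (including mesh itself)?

19

BFS from mesh visits: mesh, proxy, ingest, peer, auth, cache, back, ledger, router, queue, root, front, index, shard, node, mirror, bridge, leaf, hub
Reachable nodes: 19 of 22 total.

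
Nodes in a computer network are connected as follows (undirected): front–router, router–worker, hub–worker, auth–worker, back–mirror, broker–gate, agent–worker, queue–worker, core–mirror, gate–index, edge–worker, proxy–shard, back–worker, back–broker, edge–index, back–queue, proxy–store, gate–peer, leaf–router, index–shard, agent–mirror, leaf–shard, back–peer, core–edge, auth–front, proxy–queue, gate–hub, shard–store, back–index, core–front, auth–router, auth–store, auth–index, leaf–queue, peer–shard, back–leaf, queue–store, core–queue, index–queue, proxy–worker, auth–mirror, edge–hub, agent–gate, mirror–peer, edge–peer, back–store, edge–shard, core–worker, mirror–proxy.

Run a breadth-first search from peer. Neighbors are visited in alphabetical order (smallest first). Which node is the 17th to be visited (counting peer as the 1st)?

Visit peer; enqueue back, edge, gate, mirror, shard → queue [back, edge, gate, mirror, shard]
Visit back; enqueue broker, index, leaf, queue, store, worker → queue [edge, gate, mirror, shard, broker, index, leaf, queue, store, worker]
Visit edge; enqueue core, hub → queue [gate, mirror, shard, broker, index, leaf, queue, store, worker, core, hub]
Visit gate; enqueue agent → queue [mirror, shard, broker, index, leaf, queue, store, worker, core, hub, agent]
Visit mirror; enqueue auth, proxy → queue [shard, broker, index, leaf, queue, store, worker, core, hub, agent, auth, proxy]
Visit shard → queue [broker, index, leaf, queue, store, worker, core, hub, agent, auth, proxy]
Visit broker → queue [index, leaf, queue, store, worker, core, hub, agent, auth, proxy]
Visit index → queue [leaf, queue, store, worker, core, hub, agent, auth, proxy]
Visit leaf; enqueue router → queue [queue, store, worker, core, hub, agent, auth, proxy, router]
Visit queue → queue [store, worker, core, hub, agent, auth, proxy, router]
Visit store → queue [worker, core, hub, agent, auth, proxy, router]
Visit worker → queue [core, hub, agent, auth, proxy, router]
Visit core; enqueue front → queue [hub, agent, auth, proxy, router, front]
Visit hub → queue [agent, auth, proxy, router, front]
Visit agent → queue [auth, proxy, router, front]
Visit auth → queue [proxy, router, front]
Visit proxy → queue [router, front]
Visit router → queue [front]
Visit front → queue []

Visit order: peer, back, edge, gate, mirror, shard, broker, index, leaf, queue, store, worker, core, hub, agent, auth, proxy, router, front

proxy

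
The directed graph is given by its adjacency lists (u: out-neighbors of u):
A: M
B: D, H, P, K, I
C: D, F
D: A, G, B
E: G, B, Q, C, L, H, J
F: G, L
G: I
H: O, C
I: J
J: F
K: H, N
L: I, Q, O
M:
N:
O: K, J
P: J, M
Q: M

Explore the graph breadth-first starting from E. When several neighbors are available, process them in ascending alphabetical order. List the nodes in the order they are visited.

E → B → C → G → H → J → L → Q → D → I → K → P → F → O → M → A → N

Visit E; enqueue B, C, G, H, J, L, Q → queue [B, C, G, H, J, L, Q]
Visit B; enqueue D, I, K, P → queue [C, G, H, J, L, Q, D, I, K, P]
Visit C; enqueue F → queue [G, H, J, L, Q, D, I, K, P, F]
Visit G → queue [H, J, L, Q, D, I, K, P, F]
Visit H; enqueue O → queue [J, L, Q, D, I, K, P, F, O]
Visit J → queue [L, Q, D, I, K, P, F, O]
Visit L → queue [Q, D, I, K, P, F, O]
Visit Q; enqueue M → queue [D, I, K, P, F, O, M]
Visit D; enqueue A → queue [I, K, P, F, O, M, A]
Visit I → queue [K, P, F, O, M, A]
Visit K; enqueue N → queue [P, F, O, M, A, N]
Visit P → queue [F, O, M, A, N]
Visit F → queue [O, M, A, N]
Visit O → queue [M, A, N]
Visit M → queue [A, N]
Visit A → queue [N]
Visit N → queue []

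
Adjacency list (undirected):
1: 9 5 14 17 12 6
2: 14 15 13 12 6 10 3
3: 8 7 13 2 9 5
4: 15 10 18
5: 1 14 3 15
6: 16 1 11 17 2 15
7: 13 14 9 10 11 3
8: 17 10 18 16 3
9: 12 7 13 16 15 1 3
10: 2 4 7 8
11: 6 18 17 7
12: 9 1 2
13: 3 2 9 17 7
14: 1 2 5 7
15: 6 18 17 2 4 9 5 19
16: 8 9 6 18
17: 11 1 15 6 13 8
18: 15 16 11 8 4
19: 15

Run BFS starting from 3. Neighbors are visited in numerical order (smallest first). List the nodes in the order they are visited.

3 2 5 7 8 9 13 6 10 12 14 15 1 11 16 17 18 4 19

Visit 3; enqueue 2, 5, 7, 8, 9, 13 → queue [2, 5, 7, 8, 9, 13]
Visit 2; enqueue 6, 10, 12, 14, 15 → queue [5, 7, 8, 9, 13, 6, 10, 12, 14, 15]
Visit 5; enqueue 1 → queue [7, 8, 9, 13, 6, 10, 12, 14, 15, 1]
Visit 7; enqueue 11 → queue [8, 9, 13, 6, 10, 12, 14, 15, 1, 11]
Visit 8; enqueue 16, 17, 18 → queue [9, 13, 6, 10, 12, 14, 15, 1, 11, 16, 17, 18]
Visit 9 → queue [13, 6, 10, 12, 14, 15, 1, 11, 16, 17, 18]
Visit 13 → queue [6, 10, 12, 14, 15, 1, 11, 16, 17, 18]
Visit 6 → queue [10, 12, 14, 15, 1, 11, 16, 17, 18]
Visit 10; enqueue 4 → queue [12, 14, 15, 1, 11, 16, 17, 18, 4]
Visit 12 → queue [14, 15, 1, 11, 16, 17, 18, 4]
Visit 14 → queue [15, 1, 11, 16, 17, 18, 4]
Visit 15; enqueue 19 → queue [1, 11, 16, 17, 18, 4, 19]
Visit 1 → queue [11, 16, 17, 18, 4, 19]
Visit 11 → queue [16, 17, 18, 4, 19]
Visit 16 → queue [17, 18, 4, 19]
Visit 17 → queue [18, 4, 19]
Visit 18 → queue [4, 19]
Visit 4 → queue [19]
Visit 19 → queue []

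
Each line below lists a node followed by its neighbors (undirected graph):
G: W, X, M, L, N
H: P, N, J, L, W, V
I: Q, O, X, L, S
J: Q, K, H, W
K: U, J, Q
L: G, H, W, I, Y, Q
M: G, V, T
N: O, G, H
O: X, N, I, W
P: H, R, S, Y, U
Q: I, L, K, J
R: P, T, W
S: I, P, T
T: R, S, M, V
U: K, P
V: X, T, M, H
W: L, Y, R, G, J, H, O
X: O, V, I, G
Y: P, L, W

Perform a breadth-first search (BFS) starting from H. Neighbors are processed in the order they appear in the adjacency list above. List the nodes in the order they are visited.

Visit H; enqueue P, N, J, L, W, V → queue [P, N, J, L, W, V]
Visit P; enqueue R, S, Y, U → queue [N, J, L, W, V, R, S, Y, U]
Visit N; enqueue O, G → queue [J, L, W, V, R, S, Y, U, O, G]
Visit J; enqueue Q, K → queue [L, W, V, R, S, Y, U, O, G, Q, K]
Visit L; enqueue I → queue [W, V, R, S, Y, U, O, G, Q, K, I]
Visit W → queue [V, R, S, Y, U, O, G, Q, K, I]
Visit V; enqueue X, T, M → queue [R, S, Y, U, O, G, Q, K, I, X, T, M]
Visit R → queue [S, Y, U, O, G, Q, K, I, X, T, M]
Visit S → queue [Y, U, O, G, Q, K, I, X, T, M]
Visit Y → queue [U, O, G, Q, K, I, X, T, M]
Visit U → queue [O, G, Q, K, I, X, T, M]
Visit O → queue [G, Q, K, I, X, T, M]
Visit G → queue [Q, K, I, X, T, M]
Visit Q → queue [K, I, X, T, M]
Visit K → queue [I, X, T, M]
Visit I → queue [X, T, M]
Visit X → queue [T, M]
Visit T → queue [M]
Visit M → queue []

H P N J L W V R S Y U O G Q K I X T M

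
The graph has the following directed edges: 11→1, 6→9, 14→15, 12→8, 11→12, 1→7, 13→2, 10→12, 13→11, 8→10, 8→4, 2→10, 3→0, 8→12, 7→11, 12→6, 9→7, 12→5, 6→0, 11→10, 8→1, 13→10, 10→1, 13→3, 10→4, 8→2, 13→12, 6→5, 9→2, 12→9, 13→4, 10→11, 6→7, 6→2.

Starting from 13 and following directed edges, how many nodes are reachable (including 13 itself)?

BFS from 13 visits: 13, 2, 3, 4, 10, 11, 12, 0, 1, 5, 6, 8, 9, 7
Reachable nodes: 14 of 16 total.

14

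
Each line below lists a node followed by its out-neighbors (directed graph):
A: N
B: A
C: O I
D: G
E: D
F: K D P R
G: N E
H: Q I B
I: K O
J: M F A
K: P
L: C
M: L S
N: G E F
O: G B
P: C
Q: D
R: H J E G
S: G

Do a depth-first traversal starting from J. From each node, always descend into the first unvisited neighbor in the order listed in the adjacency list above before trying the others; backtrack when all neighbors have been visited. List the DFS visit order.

J, M, L, C, O, G, N, E, D, F, K, P, R, H, Q, I, B, A, S

Visit J
J → M
M → L
L → C
C → O
O → G
G → N
N → E
E → D
N → F
F → K
K → P
F → R
R → H
H → Q
H → I
H → B
B → A
M → S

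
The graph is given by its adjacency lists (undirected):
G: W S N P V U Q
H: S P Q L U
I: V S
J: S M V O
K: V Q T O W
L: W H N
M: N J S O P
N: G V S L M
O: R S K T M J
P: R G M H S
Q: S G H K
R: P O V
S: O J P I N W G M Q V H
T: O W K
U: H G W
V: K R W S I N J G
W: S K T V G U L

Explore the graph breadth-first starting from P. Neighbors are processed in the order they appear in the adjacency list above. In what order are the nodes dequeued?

Visit P; enqueue R, G, M, H, S → queue [R, G, M, H, S]
Visit R; enqueue O, V → queue [G, M, H, S, O, V]
Visit G; enqueue W, N, U, Q → queue [M, H, S, O, V, W, N, U, Q]
Visit M; enqueue J → queue [H, S, O, V, W, N, U, Q, J]
Visit H; enqueue L → queue [S, O, V, W, N, U, Q, J, L]
Visit S; enqueue I → queue [O, V, W, N, U, Q, J, L, I]
Visit O; enqueue K, T → queue [V, W, N, U, Q, J, L, I, K, T]
Visit V → queue [W, N, U, Q, J, L, I, K, T]
Visit W → queue [N, U, Q, J, L, I, K, T]
Visit N → queue [U, Q, J, L, I, K, T]
Visit U → queue [Q, J, L, I, K, T]
Visit Q → queue [J, L, I, K, T]
Visit J → queue [L, I, K, T]
Visit L → queue [I, K, T]
Visit I → queue [K, T]
Visit K → queue [T]
Visit T → queue []

P → R → G → M → H → S → O → V → W → N → U → Q → J → L → I → K → T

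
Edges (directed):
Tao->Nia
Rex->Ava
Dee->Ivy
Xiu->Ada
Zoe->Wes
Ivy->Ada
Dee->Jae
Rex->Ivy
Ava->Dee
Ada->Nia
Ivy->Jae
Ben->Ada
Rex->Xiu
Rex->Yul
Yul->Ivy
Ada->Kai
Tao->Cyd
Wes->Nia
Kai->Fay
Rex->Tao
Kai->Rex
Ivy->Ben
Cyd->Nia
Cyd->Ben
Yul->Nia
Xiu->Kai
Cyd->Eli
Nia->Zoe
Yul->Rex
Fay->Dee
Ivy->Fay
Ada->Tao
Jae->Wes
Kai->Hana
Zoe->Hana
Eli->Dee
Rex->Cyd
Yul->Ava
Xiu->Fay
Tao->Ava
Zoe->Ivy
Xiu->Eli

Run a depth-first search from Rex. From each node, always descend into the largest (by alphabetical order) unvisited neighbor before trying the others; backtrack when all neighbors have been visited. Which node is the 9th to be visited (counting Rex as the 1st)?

Visit Rex
Rex → Yul
Yul → Nia
Nia → Zoe
Zoe → Wes
Zoe → Ivy
Ivy → Jae
Ivy → Fay
Fay → Dee
Ivy → Ben
Ben → Ada
Ada → Tao
Tao → Cyd
Cyd → Eli
Tao → Ava
Ada → Kai
Kai → Hana
Rex → Xiu

Visit order: Rex, Yul, Nia, Zoe, Wes, Ivy, Jae, Fay, Dee, Ben, Ada, Tao, Cyd, Eli, Ava, Kai, Hana, Xiu

Dee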